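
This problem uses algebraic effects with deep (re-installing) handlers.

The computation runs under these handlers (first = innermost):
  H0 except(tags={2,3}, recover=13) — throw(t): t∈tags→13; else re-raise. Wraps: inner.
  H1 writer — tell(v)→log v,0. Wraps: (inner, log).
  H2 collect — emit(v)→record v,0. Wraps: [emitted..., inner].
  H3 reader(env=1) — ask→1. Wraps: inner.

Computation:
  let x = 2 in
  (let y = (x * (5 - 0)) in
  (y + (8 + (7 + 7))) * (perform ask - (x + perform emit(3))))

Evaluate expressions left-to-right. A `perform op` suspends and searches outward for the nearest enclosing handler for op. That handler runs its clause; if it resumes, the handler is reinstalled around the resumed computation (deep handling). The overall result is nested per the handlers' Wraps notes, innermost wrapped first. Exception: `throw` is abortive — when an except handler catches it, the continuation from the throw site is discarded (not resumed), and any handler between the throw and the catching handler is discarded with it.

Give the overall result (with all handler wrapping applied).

Answer: [3, (-32, ())]

Evaluation trace:
ask @ H3 ⇒ 1
emit(3) @ H2 ⇒ out+=3
H0 returns -32
H1 returns (-32, ())
H2 returns [3, (-32, ())]
H3 returns [3, (-32, ())]
= [3, (-32, ())]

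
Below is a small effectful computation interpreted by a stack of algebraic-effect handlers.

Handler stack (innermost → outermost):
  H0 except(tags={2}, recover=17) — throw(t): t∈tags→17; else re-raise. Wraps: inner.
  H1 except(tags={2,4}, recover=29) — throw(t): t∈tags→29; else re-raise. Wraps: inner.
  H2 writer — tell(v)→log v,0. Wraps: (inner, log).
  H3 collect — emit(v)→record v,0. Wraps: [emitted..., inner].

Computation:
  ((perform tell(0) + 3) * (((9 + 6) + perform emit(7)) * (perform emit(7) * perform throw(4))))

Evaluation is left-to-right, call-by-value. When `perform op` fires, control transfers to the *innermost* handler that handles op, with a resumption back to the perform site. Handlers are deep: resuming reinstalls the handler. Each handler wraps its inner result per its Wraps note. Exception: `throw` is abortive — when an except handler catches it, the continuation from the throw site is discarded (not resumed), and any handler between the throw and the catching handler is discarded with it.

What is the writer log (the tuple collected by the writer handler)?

Answer: (0)

Working:
tell(0) @ H2 ⇒ log+=0
emit(7) @ H3 ⇒ out+=7
emit(7) @ H3 ⇒ out+=7
throw(4) @ H0 re-raised
throw(4) @ H1 caught ⇒ 29
H2 returns (29, (0))
H3 returns [7, 7, (29, (0))]
= [7, 7, (29, (0))]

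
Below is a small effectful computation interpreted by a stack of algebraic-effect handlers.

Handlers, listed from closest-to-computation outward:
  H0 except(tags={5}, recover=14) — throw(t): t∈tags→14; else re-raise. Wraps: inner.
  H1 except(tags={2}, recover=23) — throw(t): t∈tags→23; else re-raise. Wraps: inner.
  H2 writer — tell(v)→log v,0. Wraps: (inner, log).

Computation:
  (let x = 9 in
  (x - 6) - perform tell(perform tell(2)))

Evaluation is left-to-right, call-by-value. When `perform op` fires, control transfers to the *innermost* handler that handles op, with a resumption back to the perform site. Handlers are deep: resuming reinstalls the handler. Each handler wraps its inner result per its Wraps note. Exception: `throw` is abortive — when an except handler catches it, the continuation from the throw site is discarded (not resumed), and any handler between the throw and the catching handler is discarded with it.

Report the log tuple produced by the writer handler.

Answer: (2, 0)

Step-by-step:
tell(2) @ H2 ⇒ log+=2
tell(0) @ H2 ⇒ log+=0
H0 returns 3
H1 returns 3
H2 returns (3, (2, 0))
= (3, (2, 0))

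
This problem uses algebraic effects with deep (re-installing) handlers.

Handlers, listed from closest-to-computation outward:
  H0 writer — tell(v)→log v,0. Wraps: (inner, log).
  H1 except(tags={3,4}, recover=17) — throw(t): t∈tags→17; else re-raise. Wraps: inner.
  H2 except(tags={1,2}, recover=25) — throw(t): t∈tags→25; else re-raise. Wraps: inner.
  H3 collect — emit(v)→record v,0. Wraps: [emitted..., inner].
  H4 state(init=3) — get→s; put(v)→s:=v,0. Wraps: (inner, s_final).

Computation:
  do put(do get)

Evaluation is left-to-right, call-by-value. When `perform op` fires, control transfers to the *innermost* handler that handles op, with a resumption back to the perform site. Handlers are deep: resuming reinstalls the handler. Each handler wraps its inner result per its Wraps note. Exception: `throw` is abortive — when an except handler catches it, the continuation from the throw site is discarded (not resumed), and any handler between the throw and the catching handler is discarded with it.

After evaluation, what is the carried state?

Answer: 3

Step-by-step:
get @ H4 ⇒ 3
put(3) @ H4 ⇒ s:=3
H0 returns (0, ())
H1 returns (0, ())
H2 returns (0, ())
H3 returns [(0, ())]
H4 returns ([(0, ())], 3)
= ([(0, ())], 3)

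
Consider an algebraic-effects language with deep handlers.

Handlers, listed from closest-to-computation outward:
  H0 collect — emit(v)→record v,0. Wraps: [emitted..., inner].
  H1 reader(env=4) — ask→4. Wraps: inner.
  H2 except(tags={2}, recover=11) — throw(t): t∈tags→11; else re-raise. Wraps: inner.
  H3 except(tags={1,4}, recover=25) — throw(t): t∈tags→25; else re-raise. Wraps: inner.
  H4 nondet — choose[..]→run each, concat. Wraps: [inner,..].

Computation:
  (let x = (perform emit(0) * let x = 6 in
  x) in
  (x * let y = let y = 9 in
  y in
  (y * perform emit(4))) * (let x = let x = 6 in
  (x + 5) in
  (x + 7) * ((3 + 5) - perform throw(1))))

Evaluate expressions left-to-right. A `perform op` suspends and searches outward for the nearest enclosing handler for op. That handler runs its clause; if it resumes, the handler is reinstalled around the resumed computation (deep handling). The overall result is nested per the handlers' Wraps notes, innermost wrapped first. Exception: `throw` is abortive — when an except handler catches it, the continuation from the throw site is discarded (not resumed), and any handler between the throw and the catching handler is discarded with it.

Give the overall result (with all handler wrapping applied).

Step-by-step:
emit(0) @ H0 ⇒ out+=0
emit(4) @ H0 ⇒ out+=4
throw(1) @ H2 re-raised
throw(1) @ H3 caught ⇒ 25
H4 returns [25]
= [25]

Answer: [25]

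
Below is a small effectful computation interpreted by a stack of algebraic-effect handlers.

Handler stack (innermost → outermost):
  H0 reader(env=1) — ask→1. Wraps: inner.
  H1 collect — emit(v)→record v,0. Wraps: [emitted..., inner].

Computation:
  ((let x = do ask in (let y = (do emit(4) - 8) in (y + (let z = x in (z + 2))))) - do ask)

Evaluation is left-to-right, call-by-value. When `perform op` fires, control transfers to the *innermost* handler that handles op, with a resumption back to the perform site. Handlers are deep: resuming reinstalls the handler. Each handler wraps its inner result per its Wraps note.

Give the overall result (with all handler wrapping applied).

Answer: [4, -6]

Evaluation trace:
ask @ H0 ⇒ 1
emit(4) @ H1 ⇒ out+=4
ask @ H0 ⇒ 1
H0 returns -6
H1 returns [4, -6]
= [4, -6]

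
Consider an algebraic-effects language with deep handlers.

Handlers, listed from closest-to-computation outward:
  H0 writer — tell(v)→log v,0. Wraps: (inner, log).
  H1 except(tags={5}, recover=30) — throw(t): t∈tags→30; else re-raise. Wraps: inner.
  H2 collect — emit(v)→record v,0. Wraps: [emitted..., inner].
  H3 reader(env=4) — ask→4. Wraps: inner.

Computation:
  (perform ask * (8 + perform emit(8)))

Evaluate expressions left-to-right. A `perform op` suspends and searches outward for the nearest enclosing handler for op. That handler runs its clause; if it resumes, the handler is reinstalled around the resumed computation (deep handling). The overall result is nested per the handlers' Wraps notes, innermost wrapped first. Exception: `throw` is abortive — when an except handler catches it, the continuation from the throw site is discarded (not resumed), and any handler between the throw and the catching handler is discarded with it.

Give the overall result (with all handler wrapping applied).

Step-by-step:
ask @ H3 ⇒ 4
emit(8) @ H2 ⇒ out+=8
H0 returns (32, ())
H1 returns (32, ())
H2 returns [8, (32, ())]
H3 returns [8, (32, ())]
= [8, (32, ())]

Answer: [8, (32, ())]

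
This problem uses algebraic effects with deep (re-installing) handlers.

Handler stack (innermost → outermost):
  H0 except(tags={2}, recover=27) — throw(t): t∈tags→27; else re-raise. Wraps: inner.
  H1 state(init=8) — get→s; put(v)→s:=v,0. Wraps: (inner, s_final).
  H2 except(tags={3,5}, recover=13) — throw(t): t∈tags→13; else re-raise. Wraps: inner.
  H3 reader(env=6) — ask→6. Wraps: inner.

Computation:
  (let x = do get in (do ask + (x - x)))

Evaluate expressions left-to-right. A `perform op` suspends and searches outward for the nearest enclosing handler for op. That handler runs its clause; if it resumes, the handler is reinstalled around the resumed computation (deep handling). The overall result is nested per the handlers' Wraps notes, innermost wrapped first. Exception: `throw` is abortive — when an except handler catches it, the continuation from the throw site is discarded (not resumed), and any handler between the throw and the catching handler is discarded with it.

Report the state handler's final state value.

Answer: 8

Evaluation trace:
get @ H1 ⇒ 8
ask @ H3 ⇒ 6
H0 returns 6
H1 returns (6, 8)
H2 returns (6, 8)
H3 returns (6, 8)
= (6, 8)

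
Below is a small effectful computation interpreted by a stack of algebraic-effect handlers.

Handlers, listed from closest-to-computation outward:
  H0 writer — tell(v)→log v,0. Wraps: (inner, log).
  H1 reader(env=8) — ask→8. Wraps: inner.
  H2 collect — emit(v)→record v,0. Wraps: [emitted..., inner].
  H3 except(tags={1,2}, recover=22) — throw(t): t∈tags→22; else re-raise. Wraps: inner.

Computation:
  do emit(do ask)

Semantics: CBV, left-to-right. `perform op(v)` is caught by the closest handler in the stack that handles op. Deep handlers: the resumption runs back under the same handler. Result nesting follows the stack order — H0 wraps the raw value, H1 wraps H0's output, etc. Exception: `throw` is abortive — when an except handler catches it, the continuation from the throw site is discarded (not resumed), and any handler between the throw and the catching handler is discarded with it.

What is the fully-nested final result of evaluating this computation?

Evaluation trace:
ask @ H1 ⇒ 8
emit(8) @ H2 ⇒ out+=8
H0 returns (0, ())
H1 returns (0, ())
H2 returns [8, (0, ())]
H3 returns [8, (0, ())]
= [8, (0, ())]

Answer: [8, (0, ())]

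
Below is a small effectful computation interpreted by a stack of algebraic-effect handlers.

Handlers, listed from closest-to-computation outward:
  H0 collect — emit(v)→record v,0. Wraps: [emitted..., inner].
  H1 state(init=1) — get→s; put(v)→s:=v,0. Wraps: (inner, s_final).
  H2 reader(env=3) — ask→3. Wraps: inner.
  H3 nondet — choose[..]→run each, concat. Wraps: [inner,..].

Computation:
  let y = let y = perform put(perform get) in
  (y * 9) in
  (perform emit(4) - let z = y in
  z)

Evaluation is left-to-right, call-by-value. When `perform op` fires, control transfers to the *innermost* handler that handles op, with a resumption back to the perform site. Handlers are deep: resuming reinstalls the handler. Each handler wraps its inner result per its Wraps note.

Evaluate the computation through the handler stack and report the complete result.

Working:
get @ H1 ⇒ 1
put(1) @ H1 ⇒ s:=1
emit(4) @ H0 ⇒ out+=4
H0 returns [4, 0]
H1 returns ([4, 0], 1)
H2 returns ([4, 0], 1)
H3 returns [([4, 0], 1)]
= [([4, 0], 1)]

Answer: [([4, 0], 1)]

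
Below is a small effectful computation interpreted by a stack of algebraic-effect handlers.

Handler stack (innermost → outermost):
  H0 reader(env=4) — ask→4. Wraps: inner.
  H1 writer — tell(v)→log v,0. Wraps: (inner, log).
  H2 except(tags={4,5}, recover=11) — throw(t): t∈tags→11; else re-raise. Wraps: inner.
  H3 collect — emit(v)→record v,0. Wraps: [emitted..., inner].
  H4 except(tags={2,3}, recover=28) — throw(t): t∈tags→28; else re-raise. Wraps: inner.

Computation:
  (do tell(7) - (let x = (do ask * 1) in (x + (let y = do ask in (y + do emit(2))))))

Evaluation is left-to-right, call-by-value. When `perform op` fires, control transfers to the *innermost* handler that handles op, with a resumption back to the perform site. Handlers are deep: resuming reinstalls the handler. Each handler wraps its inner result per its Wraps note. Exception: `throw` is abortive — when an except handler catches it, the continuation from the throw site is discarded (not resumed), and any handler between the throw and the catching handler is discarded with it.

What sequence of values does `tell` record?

Step-by-step:
tell(7) @ H1 ⇒ log+=7
ask @ H0 ⇒ 4
ask @ H0 ⇒ 4
emit(2) @ H3 ⇒ out+=2
H0 returns -8
H1 returns (-8, (7))
H2 returns (-8, (7))
H3 returns [2, (-8, (7))]
H4 returns [2, (-8, (7))]
= [2, (-8, (7))]

Answer: (7)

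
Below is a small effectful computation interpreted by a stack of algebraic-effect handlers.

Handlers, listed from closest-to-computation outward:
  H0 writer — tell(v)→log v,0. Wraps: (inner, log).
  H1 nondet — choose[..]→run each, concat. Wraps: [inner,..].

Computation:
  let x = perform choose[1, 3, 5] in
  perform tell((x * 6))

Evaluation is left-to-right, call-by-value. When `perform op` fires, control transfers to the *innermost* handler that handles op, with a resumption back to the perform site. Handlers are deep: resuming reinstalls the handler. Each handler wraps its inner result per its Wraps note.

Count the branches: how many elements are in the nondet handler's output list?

Answer: 3

Step-by-step:
choose[1, 3, 5] @ H1
  branch[0] choose=1:
    tell(6) @ H0 ⇒ log+=6
    H0 returns (0, (6))
    H1 returns [(0, (6))]
  branch[1] choose=3:
    tell(18) @ H0 ⇒ log+=18
    H0 returns (0, (18))
    H1 returns [(0, (18))]
  branch[2] choose=5:
    tell(30) @ H0 ⇒ log+=30
    H0 returns (0, (30))
    H1 returns [(0, (30))]
= [(0, (6)), (0, (18)), (0, (30))]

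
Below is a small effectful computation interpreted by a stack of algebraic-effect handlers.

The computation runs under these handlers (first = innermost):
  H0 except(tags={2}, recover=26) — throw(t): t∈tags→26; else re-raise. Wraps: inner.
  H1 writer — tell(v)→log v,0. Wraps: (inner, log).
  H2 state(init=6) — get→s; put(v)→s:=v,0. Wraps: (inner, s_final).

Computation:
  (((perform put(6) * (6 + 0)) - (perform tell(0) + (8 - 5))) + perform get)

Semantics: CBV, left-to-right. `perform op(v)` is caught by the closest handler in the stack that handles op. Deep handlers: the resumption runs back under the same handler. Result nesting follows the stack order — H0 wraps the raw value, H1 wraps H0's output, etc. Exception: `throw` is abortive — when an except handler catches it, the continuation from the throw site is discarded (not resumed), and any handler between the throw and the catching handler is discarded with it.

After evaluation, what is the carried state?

Answer: 6

Step-by-step:
put(6) @ H2 ⇒ s:=6
tell(0) @ H1 ⇒ log+=0
get @ H2 ⇒ 6
H0 returns 3
H1 returns (3, (0))
H2 returns ((3, (0)), 6)
= ((3, (0)), 6)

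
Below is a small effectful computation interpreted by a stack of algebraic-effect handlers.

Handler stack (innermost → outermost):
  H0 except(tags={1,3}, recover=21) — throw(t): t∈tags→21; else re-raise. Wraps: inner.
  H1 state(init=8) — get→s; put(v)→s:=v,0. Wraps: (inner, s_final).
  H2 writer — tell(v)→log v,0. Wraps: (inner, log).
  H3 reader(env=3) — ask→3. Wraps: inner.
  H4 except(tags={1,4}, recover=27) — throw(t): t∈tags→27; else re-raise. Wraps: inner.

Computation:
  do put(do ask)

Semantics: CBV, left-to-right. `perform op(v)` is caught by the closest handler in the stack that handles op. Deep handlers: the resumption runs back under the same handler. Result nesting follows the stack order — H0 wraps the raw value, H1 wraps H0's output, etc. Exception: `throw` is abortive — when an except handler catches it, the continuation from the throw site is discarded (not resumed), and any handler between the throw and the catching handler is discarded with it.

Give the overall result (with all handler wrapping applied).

Step-by-step:
ask @ H3 ⇒ 3
put(3) @ H1 ⇒ s:=3
H0 returns 0
H1 returns (0, 3)
H2 returns ((0, 3), ())
H3 returns ((0, 3), ())
H4 returns ((0, 3), ())
= ((0, 3), ())

Answer: ((0, 3), ())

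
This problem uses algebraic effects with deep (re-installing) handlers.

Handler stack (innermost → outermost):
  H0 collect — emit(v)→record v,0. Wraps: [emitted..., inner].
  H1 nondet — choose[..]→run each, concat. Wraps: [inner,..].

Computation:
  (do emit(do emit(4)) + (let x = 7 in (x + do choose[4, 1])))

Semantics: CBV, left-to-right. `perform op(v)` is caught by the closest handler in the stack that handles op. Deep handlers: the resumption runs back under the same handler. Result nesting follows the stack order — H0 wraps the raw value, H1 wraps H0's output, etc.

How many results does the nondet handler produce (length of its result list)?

Step-by-step:
emit(4) @ H0 ⇒ out+=4
emit(0) @ H0 ⇒ out+=0
choose[4, 1] @ H1
  branch[0] choose=4:
    H0 returns [4, 0, 11]
    H1 returns [[4, 0, 11]]
  branch[1] choose=1:
    H0 returns [4, 0, 8]
    H1 returns [[4, 0, 8]]
= [[4, 0, 11], [4, 0, 8]]

Answer: 2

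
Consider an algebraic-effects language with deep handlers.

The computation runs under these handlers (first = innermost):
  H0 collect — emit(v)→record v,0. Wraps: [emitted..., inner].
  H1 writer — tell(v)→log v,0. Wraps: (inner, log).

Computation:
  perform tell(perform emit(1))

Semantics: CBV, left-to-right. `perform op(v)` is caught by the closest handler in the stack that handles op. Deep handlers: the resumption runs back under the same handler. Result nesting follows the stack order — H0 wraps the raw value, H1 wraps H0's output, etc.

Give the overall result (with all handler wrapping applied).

Step-by-step:
emit(1) @ H0 ⇒ out+=1
tell(0) @ H1 ⇒ log+=0
H0 returns [1, 0]
H1 returns ([1, 0], (0))
= ([1, 0], (0))

Answer: ([1, 0], (0))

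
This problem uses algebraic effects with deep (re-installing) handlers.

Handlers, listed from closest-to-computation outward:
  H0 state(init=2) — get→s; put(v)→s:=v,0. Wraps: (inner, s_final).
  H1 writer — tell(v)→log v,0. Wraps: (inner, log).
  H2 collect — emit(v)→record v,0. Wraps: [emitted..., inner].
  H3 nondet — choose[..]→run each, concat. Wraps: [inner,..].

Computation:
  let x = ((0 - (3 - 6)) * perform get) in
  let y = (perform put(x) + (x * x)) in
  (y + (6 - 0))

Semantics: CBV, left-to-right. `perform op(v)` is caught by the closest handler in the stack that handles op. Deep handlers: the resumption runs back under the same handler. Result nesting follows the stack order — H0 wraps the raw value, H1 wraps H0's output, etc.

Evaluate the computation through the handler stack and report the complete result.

Answer: [[((42, 6), ())]]

Step-by-step:
get @ H0 ⇒ 2
put(6) @ H0 ⇒ s:=6
H0 returns (42, 6)
H1 returns ((42, 6), ())
H2 returns [((42, 6), ())]
H3 returns [[((42, 6), ())]]
= [[((42, 6), ())]]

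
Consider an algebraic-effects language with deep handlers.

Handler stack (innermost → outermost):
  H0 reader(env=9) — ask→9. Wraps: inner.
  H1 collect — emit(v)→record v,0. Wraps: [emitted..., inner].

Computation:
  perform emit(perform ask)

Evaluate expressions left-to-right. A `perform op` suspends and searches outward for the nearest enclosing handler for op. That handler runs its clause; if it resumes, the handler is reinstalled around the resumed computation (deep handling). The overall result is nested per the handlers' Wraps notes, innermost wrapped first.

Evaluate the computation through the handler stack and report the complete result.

Step-by-step:
ask @ H0 ⇒ 9
emit(9) @ H1 ⇒ out+=9
H0 returns 0
H1 returns [9, 0]
= [9, 0]

Answer: [9, 0]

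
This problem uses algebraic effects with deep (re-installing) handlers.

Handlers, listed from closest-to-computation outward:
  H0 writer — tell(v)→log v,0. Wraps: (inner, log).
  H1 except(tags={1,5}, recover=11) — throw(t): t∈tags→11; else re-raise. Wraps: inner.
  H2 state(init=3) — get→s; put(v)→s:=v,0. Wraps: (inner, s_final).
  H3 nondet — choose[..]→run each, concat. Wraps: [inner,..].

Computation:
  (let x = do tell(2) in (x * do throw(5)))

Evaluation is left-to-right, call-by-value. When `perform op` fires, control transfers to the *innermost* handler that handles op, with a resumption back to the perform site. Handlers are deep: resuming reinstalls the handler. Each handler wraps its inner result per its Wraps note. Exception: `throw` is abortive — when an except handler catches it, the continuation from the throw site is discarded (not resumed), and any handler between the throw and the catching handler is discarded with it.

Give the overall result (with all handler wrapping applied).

Working:
tell(2) @ H0 ⇒ log+=2
throw(5) @ H1 caught ⇒ 11
H2 returns (11, 3)
H3 returns [(11, 3)]
= [(11, 3)]

Answer: [(11, 3)]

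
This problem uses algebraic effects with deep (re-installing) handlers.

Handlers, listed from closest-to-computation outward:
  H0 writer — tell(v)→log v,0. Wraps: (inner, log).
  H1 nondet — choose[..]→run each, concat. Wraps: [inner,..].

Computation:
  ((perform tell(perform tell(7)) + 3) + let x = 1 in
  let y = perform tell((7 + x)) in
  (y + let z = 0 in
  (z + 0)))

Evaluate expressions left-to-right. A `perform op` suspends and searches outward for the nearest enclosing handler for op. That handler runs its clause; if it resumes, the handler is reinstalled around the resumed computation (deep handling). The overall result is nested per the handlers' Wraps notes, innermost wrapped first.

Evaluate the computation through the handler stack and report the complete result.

Step-by-step:
tell(7) @ H0 ⇒ log+=7
tell(0) @ H0 ⇒ log+=0
tell(8) @ H0 ⇒ log+=8
H0 returns (3, (7, 0, 8))
H1 returns [(3, (7, 0, 8))]
= [(3, (7, 0, 8))]

Answer: [(3, (7, 0, 8))]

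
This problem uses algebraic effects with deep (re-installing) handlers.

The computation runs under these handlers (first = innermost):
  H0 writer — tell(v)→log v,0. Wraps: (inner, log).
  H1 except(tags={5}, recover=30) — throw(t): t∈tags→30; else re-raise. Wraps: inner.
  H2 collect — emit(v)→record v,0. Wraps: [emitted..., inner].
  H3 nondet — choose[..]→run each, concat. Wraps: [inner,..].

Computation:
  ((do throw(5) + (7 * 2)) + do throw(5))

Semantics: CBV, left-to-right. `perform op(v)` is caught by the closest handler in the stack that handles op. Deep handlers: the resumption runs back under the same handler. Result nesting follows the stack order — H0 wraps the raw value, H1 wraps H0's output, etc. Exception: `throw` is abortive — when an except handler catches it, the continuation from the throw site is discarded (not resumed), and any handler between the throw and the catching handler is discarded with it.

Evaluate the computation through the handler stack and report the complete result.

Evaluation trace:
throw(5) @ H1 caught ⇒ 30
H2 returns [30]
H3 returns [[30]]
= [[30]]

Answer: [[30]]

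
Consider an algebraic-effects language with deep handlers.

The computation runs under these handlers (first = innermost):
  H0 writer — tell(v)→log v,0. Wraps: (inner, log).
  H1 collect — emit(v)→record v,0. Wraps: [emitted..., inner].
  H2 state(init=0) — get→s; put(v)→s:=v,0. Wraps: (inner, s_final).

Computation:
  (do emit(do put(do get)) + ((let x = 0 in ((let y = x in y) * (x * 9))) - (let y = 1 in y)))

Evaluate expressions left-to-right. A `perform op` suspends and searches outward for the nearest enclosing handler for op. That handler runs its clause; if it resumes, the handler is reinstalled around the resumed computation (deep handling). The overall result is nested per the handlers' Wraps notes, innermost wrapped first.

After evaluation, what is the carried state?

Answer: 0

Working:
get @ H2 ⇒ 0
put(0) @ H2 ⇒ s:=0
emit(0) @ H1 ⇒ out+=0
H0 returns (-1, ())
H1 returns [0, (-1, ())]
H2 returns ([0, (-1, ())], 0)
= ([0, (-1, ())], 0)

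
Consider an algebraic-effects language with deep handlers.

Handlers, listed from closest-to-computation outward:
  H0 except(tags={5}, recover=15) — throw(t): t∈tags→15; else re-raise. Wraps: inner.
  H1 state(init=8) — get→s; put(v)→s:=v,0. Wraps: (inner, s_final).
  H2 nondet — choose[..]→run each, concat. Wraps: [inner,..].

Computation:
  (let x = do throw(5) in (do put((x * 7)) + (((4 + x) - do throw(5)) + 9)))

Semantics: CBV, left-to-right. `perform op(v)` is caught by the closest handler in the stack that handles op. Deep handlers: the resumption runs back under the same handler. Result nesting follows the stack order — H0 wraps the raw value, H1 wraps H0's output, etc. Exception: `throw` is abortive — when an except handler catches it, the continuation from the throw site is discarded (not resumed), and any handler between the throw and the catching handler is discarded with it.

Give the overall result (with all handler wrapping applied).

Answer: [(15, 8)]

Working:
throw(5) @ H0 caught ⇒ 15
H1 returns (15, 8)
H2 returns [(15, 8)]
= [(15, 8)]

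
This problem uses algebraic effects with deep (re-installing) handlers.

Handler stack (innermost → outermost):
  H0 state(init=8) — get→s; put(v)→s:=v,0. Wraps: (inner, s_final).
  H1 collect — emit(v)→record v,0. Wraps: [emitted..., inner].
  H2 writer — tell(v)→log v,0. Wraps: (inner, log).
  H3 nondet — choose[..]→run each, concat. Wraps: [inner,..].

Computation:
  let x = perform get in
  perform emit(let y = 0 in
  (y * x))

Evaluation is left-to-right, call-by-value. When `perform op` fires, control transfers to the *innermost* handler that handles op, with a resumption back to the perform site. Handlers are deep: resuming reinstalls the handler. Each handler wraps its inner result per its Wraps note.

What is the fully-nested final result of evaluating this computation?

Answer: [([0, (0, 8)], ())]

Working:
get @ H0 ⇒ 8
emit(0) @ H1 ⇒ out+=0
H0 returns (0, 8)
H1 returns [0, (0, 8)]
H2 returns ([0, (0, 8)], ())
H3 returns [([0, (0, 8)], ())]
= [([0, (0, 8)], ())]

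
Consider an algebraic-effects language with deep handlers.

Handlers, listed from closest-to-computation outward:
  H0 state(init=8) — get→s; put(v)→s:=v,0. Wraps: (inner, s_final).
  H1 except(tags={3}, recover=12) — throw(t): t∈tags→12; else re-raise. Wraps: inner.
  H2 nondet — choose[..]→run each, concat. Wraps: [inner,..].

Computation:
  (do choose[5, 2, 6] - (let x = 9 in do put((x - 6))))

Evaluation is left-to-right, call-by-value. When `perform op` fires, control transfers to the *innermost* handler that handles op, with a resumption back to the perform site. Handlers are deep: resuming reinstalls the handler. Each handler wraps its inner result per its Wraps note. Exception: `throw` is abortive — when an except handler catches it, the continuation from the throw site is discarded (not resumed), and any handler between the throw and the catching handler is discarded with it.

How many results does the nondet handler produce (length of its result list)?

Answer: 3

Step-by-step:
choose[5, 2, 6] @ H2
  branch[0] choose=5:
    put(3) @ H0 ⇒ s:=3
    H0 returns (5, 3)
    H1 returns (5, 3)
    H2 returns [(5, 3)]
  branch[1] choose=2:
    put(3) @ H0 ⇒ s:=3
    H0 returns (2, 3)
    H1 returns (2, 3)
    H2 returns [(2, 3)]
  branch[2] choose=6:
    put(3) @ H0 ⇒ s:=3
    H0 returns (6, 3)
    H1 returns (6, 3)
    H2 returns [(6, 3)]
= [(5, 3), (2, 3), (6, 3)]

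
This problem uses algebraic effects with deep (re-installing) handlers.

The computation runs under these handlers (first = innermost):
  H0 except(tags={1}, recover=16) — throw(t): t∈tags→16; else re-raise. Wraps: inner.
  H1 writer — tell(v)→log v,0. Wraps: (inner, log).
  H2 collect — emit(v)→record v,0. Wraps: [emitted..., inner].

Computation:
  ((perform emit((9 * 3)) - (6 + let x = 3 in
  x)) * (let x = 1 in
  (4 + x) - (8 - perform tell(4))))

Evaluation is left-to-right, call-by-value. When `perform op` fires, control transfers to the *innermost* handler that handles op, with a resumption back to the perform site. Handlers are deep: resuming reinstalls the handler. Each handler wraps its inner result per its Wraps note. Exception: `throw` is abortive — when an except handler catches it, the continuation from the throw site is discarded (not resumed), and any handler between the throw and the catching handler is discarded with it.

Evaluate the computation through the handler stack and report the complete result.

Answer: [27, (27, (4))]

Evaluation trace:
emit(27) @ H2 ⇒ out+=27
tell(4) @ H1 ⇒ log+=4
H0 returns 27
H1 returns (27, (4))
H2 returns [27, (27, (4))]
= [27, (27, (4))]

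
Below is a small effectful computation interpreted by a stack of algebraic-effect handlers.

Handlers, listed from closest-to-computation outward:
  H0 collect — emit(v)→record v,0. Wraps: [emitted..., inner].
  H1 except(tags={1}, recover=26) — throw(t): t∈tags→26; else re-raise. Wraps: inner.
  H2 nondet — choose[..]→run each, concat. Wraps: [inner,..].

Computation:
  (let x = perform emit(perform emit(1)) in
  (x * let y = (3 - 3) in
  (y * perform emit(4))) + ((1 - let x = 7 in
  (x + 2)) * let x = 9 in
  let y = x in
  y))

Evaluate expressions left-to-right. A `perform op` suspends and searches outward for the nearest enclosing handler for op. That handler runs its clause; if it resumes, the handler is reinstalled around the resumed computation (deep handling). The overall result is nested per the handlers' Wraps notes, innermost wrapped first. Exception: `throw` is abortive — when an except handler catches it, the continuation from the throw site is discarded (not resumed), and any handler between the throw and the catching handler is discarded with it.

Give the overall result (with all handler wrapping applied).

Working:
emit(1) @ H0 ⇒ out+=1
emit(0) @ H0 ⇒ out+=0
emit(4) @ H0 ⇒ out+=4
H0 returns [1, 0, 4, -72]
H1 returns [1, 0, 4, -72]
H2 returns [[1, 0, 4, -72]]
= [[1, 0, 4, -72]]

Answer: [[1, 0, 4, -72]]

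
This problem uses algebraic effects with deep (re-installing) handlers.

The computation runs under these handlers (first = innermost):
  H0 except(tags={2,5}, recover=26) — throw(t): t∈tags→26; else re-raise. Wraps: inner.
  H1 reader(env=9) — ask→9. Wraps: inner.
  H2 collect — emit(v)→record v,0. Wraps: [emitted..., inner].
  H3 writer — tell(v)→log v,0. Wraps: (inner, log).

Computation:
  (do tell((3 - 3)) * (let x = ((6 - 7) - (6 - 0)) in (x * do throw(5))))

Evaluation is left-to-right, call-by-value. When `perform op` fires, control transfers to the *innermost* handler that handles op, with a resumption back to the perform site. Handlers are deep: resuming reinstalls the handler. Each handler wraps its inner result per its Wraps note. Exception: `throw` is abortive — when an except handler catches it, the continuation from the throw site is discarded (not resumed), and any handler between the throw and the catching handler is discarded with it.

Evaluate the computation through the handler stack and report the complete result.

Answer: ([26], (0))

Working:
tell(0) @ H3 ⇒ log+=0
throw(5) @ H0 caught ⇒ 26
H1 returns 26
H2 returns [26]
H3 returns ([26], (0))
= ([26], (0))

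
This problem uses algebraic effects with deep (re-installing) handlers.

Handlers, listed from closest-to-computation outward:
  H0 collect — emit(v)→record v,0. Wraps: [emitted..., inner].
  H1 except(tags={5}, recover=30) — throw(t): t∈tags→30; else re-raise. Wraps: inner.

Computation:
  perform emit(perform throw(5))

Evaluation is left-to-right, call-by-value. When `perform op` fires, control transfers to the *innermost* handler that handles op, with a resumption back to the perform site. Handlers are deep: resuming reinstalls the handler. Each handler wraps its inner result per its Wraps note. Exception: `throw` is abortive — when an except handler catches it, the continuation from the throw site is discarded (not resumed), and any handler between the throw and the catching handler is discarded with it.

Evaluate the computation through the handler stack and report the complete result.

Evaluation trace:
throw(5) @ H1 caught ⇒ 30
= 30

Answer: 30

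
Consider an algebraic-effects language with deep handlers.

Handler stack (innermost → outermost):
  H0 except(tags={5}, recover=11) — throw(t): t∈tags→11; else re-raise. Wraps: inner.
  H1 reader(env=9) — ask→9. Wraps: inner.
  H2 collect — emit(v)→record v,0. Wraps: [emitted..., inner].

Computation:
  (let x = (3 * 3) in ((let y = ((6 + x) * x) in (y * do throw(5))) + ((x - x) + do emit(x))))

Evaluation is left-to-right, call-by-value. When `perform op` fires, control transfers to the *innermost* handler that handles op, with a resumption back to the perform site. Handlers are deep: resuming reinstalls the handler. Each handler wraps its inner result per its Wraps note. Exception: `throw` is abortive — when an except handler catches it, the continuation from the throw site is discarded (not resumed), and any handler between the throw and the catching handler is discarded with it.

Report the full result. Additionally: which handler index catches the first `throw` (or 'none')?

Answer: [11] ; first throw caught by: H0

Step-by-step:
throw(5) @ H0 caught ⇒ 11
H1 returns 11
H2 returns [11]
= [11]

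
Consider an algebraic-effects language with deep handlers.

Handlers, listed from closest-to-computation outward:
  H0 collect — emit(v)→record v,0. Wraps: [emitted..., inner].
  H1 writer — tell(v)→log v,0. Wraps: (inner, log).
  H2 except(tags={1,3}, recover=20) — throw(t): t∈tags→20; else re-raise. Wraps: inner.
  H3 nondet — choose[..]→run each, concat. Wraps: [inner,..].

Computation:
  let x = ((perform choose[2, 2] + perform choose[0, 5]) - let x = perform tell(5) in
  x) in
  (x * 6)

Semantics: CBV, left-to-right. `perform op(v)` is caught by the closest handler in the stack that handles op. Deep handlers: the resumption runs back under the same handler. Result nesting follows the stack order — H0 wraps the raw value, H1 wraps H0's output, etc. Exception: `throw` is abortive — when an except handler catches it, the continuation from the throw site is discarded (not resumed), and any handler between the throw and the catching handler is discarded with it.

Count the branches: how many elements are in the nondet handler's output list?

Working:
choose[2, 2] @ H3
  branch[0] choose=2:
    choose[0, 5] @ H3
      branch[0] choose=0:
        tell(5) @ H1 ⇒ log+=5
        H0 returns [12]
        H1 returns ([12], (5))
        H2 returns ([12], (5))
        H3 returns [([12], (5))]
      branch[1] choose=5:
        tell(5) @ H1 ⇒ log+=5
        H0 returns [42]
        H1 returns ([42], (5))
        H2 returns ([42], (5))
        H3 returns [([42], (5))]
  branch[1] choose=2:
    choose[0, 5] @ H3
      branch[0] choose=0:
        tell(5) @ H1 ⇒ log+=5
        H0 returns [12]
        H1 returns ([12], (5))
        H2 returns ([12], (5))
        H3 returns [([12], (5))]
      branch[1] choose=5:
        tell(5) @ H1 ⇒ log+=5
        H0 returns [42]
        H1 returns ([42], (5))
        H2 returns ([42], (5))
        H3 returns [([42], (5))]
= [([12], (5)), ([42], (5)), ([12], (5)), ([42], (5))]

Answer: 4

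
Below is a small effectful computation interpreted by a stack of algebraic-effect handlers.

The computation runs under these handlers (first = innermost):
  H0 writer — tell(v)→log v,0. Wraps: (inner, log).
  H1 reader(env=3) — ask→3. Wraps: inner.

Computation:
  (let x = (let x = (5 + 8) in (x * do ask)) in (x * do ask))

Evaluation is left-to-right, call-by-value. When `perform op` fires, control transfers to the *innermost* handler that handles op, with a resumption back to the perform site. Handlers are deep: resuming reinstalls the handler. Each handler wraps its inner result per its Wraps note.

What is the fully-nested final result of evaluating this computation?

Answer: (117, ())

Step-by-step:
ask @ H1 ⇒ 3
ask @ H1 ⇒ 3
H0 returns (117, ())
H1 returns (117, ())
= (117, ())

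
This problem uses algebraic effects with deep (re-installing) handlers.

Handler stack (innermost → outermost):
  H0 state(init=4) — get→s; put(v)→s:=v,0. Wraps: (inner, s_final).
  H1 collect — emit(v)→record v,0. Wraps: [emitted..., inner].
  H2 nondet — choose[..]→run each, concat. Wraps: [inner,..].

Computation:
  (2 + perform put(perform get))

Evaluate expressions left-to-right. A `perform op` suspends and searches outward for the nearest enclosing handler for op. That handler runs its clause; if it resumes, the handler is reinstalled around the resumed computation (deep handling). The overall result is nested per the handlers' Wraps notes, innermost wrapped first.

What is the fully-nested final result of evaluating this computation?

Answer: [[(2, 4)]]

Evaluation trace:
get @ H0 ⇒ 4
put(4) @ H0 ⇒ s:=4
H0 returns (2, 4)
H1 returns [(2, 4)]
H2 returns [[(2, 4)]]
= [[(2, 4)]]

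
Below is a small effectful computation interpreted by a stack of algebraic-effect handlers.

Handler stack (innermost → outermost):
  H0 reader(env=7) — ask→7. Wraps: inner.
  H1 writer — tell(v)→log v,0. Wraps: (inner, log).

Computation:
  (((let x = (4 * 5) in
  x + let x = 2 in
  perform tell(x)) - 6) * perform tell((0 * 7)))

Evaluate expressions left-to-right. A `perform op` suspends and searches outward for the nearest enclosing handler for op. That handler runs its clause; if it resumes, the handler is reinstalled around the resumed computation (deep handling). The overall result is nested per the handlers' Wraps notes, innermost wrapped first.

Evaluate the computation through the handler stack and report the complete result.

Answer: (0, (2, 0))

Step-by-step:
tell(2) @ H1 ⇒ log+=2
tell(0) @ H1 ⇒ log+=0
H0 returns 0
H1 returns (0, (2, 0))
= (0, (2, 0))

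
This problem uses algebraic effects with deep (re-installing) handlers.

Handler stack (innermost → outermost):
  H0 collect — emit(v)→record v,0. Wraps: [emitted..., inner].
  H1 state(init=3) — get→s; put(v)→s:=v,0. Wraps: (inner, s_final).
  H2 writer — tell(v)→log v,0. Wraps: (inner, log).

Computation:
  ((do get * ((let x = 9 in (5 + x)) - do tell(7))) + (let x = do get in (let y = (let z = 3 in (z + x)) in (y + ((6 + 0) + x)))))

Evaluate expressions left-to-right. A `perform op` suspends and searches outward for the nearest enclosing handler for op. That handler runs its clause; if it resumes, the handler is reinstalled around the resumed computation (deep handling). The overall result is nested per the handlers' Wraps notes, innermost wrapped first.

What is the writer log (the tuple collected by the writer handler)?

Answer: (7)

Working:
get @ H1 ⇒ 3
tell(7) @ H2 ⇒ log+=7
get @ H1 ⇒ 3
H0 returns [57]
H1 returns ([57], 3)
H2 returns (([57], 3), (7))
= (([57], 3), (7))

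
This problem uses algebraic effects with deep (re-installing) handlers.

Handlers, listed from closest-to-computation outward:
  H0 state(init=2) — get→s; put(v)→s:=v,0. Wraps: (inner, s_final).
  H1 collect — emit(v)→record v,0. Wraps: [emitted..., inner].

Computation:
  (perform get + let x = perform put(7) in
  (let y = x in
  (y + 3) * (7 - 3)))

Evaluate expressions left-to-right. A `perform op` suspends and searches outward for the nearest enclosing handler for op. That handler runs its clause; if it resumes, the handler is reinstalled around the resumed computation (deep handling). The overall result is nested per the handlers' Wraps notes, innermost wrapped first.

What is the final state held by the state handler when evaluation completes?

Step-by-step:
get @ H0 ⇒ 2
put(7) @ H0 ⇒ s:=7
H0 returns (14, 7)
H1 returns [(14, 7)]
= [(14, 7)]

Answer: 7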